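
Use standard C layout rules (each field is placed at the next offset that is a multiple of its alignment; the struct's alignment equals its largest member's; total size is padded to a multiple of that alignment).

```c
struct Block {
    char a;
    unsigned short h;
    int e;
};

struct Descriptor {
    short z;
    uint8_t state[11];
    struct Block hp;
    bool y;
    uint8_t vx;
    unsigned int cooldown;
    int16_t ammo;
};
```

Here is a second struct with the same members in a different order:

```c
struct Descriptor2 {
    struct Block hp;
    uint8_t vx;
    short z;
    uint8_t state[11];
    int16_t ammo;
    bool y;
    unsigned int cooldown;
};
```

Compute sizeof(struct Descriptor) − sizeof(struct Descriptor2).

4

Block: 0..1  a  (1B, 1-aligned); 1..2  -- padding (1B); 2..4  h  (2B, 2-aligned); 4..8  e  (4B, 4-aligned); sizeof = 8, alignof = 4
0..2  z  (2B, 2-aligned)
2..13  state  (11B, 1-aligned)
13..16  -- padding (3B)
16..24  hp  (8B, 4-aligned)
24..25  y  (1B, 1-aligned)
25..26  vx  (1B, 1-aligned)
26..28  -- padding (2B)
28..32  cooldown  (4B, 4-aligned)
32..34  ammo  (2B, 2-aligned)
34..36  -- tail padding (2B)
sizeof = 36, alignof = 4
— Descriptor2 —
0..8  hp  (8B, 4-aligned)
8..9  vx  (1B, 1-aligned)
9..10  -- padding (1B)
10..12  z  (2B, 2-aligned)
12..23  state  (11B, 1-aligned)
23..24  -- padding (1B)
24..26  ammo  (2B, 2-aligned)
26..27  y  (1B, 1-aligned)
27..28  -- padding (1B)
28..32  cooldown  (4B, 4-aligned)
sizeof = 32, alignof = 4
36 − 32 = 4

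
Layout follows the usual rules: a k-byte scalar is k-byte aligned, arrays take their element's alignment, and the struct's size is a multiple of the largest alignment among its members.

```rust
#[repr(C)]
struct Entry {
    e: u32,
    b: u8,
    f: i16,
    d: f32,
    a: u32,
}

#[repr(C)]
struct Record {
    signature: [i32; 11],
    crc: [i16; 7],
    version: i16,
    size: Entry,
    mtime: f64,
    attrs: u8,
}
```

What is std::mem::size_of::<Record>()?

96 bytes

Entry: @0: e [4B, align 4] → 4; @4: b [1B, align 1] → 5; +1 pad (align 2); @6: f [2B, align 2] → 8; @8: d [4B, align 4] → 12; @12: a [4B, align 4] → 16; size 16, align 4
@0: signature [44B, align 4] → 44
@44: crc [14B, align 2] → 58
@58: version [2B, align 2] → 60
@60: size [16B, align 4] → 76
+4 pad (align 8)
@80: mtime [8B, align 8] → 88
@88: attrs [1B, align 1] → 89
+7 tail pad (align 8)
size 96, align 8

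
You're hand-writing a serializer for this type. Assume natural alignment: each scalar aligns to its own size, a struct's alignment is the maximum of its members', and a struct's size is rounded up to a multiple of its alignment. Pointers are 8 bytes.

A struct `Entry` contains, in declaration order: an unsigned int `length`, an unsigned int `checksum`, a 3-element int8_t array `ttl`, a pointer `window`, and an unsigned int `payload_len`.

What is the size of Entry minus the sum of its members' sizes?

length at 0 (size 4, align 4) → ends 4
checksum at 4 (size 4, align 4) → ends 8
ttl at 8 (size 3, align 1) → ends 11
pad 5 to align 8 for window
window at 16 (size 8, align 8) → ends 24
payload_len at 24 (size 4, align 4) → ends 28
tail pad 4 to reach multiple of 8
total 32 bytes, alignment 8
data bytes 23, size 32 → padding 9

9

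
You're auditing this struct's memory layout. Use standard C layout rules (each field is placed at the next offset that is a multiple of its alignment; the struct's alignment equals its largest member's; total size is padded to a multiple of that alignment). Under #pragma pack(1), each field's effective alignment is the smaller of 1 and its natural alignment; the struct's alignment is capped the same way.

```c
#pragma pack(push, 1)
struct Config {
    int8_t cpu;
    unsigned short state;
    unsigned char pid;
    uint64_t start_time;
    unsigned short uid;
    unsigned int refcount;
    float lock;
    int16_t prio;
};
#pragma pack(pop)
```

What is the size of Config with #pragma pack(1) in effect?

24

cpu at 0 (size 1, align 1) → ends 1
state at 1 (size 2, align 1) → ends 3
pid at 3 (size 1, align 1) → ends 4
start_time at 4 (size 8, align 1) → ends 12
uid at 12 (size 2, align 1) → ends 14
refcount at 14 (size 4, align 1) → ends 18
lock at 18 (size 4, align 1) → ends 22
prio at 22 (size 2, align 1) → ends 24
total 24 bytes, alignment 1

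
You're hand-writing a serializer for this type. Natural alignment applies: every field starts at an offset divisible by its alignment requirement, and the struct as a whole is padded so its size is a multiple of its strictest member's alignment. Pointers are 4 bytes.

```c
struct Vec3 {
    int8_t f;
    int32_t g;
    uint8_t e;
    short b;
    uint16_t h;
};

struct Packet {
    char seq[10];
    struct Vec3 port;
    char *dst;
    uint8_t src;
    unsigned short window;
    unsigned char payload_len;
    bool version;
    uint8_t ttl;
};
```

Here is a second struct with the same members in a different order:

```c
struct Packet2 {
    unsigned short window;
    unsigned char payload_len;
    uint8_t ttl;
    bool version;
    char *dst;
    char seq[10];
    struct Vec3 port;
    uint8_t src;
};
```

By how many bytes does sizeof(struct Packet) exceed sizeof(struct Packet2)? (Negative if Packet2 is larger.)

-4

Vec3: f at 0 (size 1, align 1) → ends 1; pad 3 to align 4 for g; g at 4 (size 4, align 4) → ends 8; e at 8 (size 1, align 1) → ends 9; pad 1 to align 2 for b; b at 10 (size 2, align 2) → ends 12; h at 12 (size 2, align 2) → ends 14; tail pad 2 to reach multiple of 4; total 16 bytes, alignment 4
seq at 0 (size 10, align 1) → ends 10
pad 2 to align 4 for port
port at 12 (size 16, align 4) → ends 28
dst at 28 (size 4, align 4) → ends 32
src at 32 (size 1, align 1) → ends 33
pad 1 to align 2 for window
window at 34 (size 2, align 2) → ends 36
payload_len at 36 (size 1, align 1) → ends 37
version at 37 (size 1, align 1) → ends 38
ttl at 38 (size 1, align 1) → ends 39
tail pad 1 to reach multiple of 4
total 40 bytes, alignment 4
— Packet2 —
window at 0 (size 2, align 2) → ends 2
payload_len at 2 (size 1, align 1) → ends 3
ttl at 3 (size 1, align 1) → ends 4
version at 4 (size 1, align 1) → ends 5
pad 3 to align 4 for dst
dst at 8 (size 4, align 4) → ends 12
seq at 12 (size 10, align 1) → ends 22
pad 2 to align 4 for port
port at 24 (size 16, align 4) → ends 40
src at 40 (size 1, align 1) → ends 41
tail pad 3 to reach multiple of 4
total 44 bytes, alignment 4
40 − 44 = -4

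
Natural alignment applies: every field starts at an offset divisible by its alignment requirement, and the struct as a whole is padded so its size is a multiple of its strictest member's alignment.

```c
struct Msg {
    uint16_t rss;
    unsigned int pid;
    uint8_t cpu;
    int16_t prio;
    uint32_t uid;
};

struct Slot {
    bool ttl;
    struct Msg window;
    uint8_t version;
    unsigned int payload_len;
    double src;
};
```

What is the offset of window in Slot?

4

Msg: @0: rss [2B, align 2] → 2; +2 pad (align 4); @4: pid [4B, align 4] → 8; @8: cpu [1B, align 1] → 9; +1 pad (align 2); @10: prio [2B, align 2] → 12; @12: uid [4B, align 4] → 16; size 16, align 4
@0: ttl [1B, align 1] → 1
+3 pad (align 4)
@4: window [16B, align 4] → 20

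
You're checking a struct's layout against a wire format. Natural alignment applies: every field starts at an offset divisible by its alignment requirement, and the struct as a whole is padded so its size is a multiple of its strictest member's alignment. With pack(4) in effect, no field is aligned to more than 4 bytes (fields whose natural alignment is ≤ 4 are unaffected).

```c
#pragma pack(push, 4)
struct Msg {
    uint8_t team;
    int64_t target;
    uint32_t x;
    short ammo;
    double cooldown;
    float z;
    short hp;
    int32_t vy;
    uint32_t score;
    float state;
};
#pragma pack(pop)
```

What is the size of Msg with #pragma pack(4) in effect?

48

team at 0 (size 1, align 1) → ends 1
pad 3 to align 4 for target
target at 4 (size 8, align 4) → ends 12
x at 12 (size 4, align 4) → ends 16
ammo at 16 (size 2, align 2) → ends 18
pad 2 to align 4 for cooldown
cooldown at 20 (size 8, align 4) → ends 28
z at 28 (size 4, align 4) → ends 32
hp at 32 (size 2, align 2) → ends 34
pad 2 to align 4 for vy
vy at 36 (size 4, align 4) → ends 40
score at 40 (size 4, align 4) → ends 44
state at 44 (size 4, align 4) → ends 48
total 48 bytes, alignment 4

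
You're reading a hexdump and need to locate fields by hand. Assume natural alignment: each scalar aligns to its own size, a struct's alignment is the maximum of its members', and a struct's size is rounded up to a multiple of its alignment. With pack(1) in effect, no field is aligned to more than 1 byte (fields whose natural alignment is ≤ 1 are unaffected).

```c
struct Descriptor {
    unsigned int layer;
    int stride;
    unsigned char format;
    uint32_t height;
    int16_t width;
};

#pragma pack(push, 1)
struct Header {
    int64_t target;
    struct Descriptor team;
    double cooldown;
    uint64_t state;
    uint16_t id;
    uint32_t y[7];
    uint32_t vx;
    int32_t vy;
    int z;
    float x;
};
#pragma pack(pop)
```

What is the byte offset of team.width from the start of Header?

24

Descriptor: @0: layer [4B, align 4] → 4; @4: stride [4B, align 4] → 8; @8: format [1B, align 1] → 9; +3 pad (align 4); @12: height [4B, align 4] → 16; @16: width [2B, align 2] → 18; +2 tail pad (align 4); size 20, align 4
@0: target [8B, align 1] → 8
@8: team [20B, align 1] → 28
within Descriptor: width at 16
8 + 16 = 24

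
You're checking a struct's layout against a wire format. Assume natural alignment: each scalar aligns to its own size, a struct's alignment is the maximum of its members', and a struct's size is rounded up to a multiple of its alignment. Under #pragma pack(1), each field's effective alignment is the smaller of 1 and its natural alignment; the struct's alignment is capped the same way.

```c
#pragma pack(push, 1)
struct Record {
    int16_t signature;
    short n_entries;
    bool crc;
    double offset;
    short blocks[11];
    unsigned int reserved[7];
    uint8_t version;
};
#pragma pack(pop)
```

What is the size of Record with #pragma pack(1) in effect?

64

@0: signature [2B, align 1] → 2
@2: n_entries [2B, align 1] → 4
@4: crc [1B, align 1] → 5
@5: offset [8B, align 1] → 13
@13: blocks [22B, align 1] → 35
@35: reserved [28B, align 1] → 63
@63: version [1B, align 1] → 64
size 64, align 1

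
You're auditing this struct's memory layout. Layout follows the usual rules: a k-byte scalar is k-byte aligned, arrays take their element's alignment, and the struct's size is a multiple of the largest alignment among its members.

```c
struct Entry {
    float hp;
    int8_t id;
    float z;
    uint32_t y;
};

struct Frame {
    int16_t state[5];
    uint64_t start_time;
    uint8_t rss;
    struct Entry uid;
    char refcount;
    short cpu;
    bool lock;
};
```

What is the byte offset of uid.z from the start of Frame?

Entry: @0: hp [4B, align 4] → 4; @4: id [1B, align 1] → 5; +3 pad (align 4); @8: z [4B, align 4] → 12; @12: y [4B, align 4] → 16; size 16, align 4
@0: state [10B, align 2] → 10
+6 pad (align 8)
@16: start_time [8B, align 8] → 24
@24: rss [1B, align 1] → 25
+3 pad (align 4)
@28: uid [16B, align 4] → 44
within Entry: z at 8
28 + 8 = 36

36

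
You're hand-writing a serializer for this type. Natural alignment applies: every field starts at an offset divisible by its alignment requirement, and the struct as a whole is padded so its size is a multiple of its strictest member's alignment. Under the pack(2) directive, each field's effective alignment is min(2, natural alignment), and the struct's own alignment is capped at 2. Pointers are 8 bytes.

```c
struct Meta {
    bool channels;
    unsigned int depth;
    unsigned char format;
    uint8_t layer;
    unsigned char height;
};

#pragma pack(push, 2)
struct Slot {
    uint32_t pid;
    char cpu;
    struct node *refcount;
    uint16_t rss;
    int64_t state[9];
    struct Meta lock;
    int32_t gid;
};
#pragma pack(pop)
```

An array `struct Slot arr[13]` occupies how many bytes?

1352

Meta: channels at 0 (size 1, align 1) → ends 1; pad 3 to align 4 for depth; depth at 4 (size 4, align 4) → ends 8; format at 8 (size 1, align 1) → ends 9; layer at 9 (size 1, align 1) → ends 10; height at 10 (size 1, align 1) → ends 11; tail pad 1 to reach multiple of 4; total 12 bytes, alignment 4
pid at 0 (size 4, align 2) → ends 4
cpu at 4 (size 1, align 1) → ends 5
pad 1 to align 2 for refcount
refcount at 6 (size 8, align 2) → ends 14
rss at 14 (size 2, align 2) → ends 16
state at 16 (size 72, align 2) → ends 88
lock at 88 (size 12, align 2) → ends 100
gid at 100 (size 4, align 2) → ends 104
total 104 bytes, alignment 2
array of 13: 13 × 104 = 1352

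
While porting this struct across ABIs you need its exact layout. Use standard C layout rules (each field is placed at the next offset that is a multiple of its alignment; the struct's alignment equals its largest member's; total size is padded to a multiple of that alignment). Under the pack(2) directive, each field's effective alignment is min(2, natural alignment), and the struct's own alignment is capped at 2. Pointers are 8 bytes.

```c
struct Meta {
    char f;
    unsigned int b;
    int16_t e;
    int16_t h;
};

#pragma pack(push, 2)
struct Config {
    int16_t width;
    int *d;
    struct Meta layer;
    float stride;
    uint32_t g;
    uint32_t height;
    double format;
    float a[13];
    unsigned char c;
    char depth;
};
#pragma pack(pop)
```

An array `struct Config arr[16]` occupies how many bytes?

1536

Meta: @0: f [1B, align 1] → 1; +3 pad (align 4); @4: b [4B, align 4] → 8; @8: e [2B, align 2] → 10; @10: h [2B, align 2] → 12; size 12, align 4
@0: width [2B, align 2] → 2
@2: d [8B, align 2] → 10
@10: layer [12B, align 2] → 22
@22: stride [4B, align 2] → 26
@26: g [4B, align 2] → 30
@30: height [4B, align 2] → 34
@34: format [8B, align 2] → 42
@42: a [52B, align 2] → 94
@94: c [1B, align 1] → 95
@95: depth [1B, align 1] → 96
size 96, align 2
array of 16: 16 × 96 = 1536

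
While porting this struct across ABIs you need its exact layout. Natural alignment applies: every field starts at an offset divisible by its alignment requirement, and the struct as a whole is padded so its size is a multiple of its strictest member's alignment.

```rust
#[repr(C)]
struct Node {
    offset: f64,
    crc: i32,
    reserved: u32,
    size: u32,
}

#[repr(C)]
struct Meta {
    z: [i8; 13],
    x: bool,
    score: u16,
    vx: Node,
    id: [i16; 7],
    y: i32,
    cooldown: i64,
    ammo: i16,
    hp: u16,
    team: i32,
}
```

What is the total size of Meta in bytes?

80

Node: 0..8  offset  (8B, 8-aligned); 8..12  crc  (4B, 4-aligned); 12..16  reserved  (4B, 4-aligned); 16..20  size  (4B, 4-aligned); 20..24  -- tail padding (4B); sizeof = 24, alignof = 8
0..13  z  (13B, 1-aligned)
13..14  x  (1B, 1-aligned)
14..16  score  (2B, 2-aligned)
16..40  vx  (24B, 8-aligned)
40..54  id  (14B, 2-aligned)
54..56  -- padding (2B)
56..60  y  (4B, 4-aligned)
60..64  -- padding (4B)
64..72  cooldown  (8B, 8-aligned)
72..74  ammo  (2B, 2-aligned)
74..76  hp  (2B, 2-aligned)
76..80  team  (4B, 4-aligned)
sizeof = 80, alignof = 8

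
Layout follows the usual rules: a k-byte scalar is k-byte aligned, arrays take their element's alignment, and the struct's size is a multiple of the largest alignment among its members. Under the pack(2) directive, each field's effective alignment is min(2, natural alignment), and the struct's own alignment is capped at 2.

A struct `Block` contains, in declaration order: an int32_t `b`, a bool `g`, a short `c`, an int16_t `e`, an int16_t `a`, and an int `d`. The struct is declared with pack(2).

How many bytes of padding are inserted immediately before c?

1

@0: b [4B, align 2] → 4
@4: g [1B, align 1] → 5
+1 pad (align 2)
@6: c [2B, align 2] → 8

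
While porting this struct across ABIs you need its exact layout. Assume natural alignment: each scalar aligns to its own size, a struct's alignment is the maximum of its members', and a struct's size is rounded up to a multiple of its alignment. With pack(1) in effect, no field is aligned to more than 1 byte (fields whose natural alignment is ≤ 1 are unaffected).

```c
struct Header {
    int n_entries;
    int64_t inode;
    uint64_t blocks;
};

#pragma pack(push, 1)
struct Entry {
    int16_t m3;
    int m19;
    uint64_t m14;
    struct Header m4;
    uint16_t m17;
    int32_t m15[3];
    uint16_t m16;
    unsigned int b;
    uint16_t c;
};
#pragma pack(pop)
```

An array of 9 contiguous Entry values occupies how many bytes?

540

Header: 0..4  n_entries  (4B, 4-aligned); 4..8  -- padding (4B); 8..16  inode  (8B, 8-aligned); 16..24  blocks  (8B, 8-aligned); sizeof = 24, alignof = 8
0..2  m3  (2B, 1-aligned)
2..6  m19  (4B, 1-aligned)
6..14  m14  (8B, 1-aligned)
14..38  m4  (24B, 1-aligned)
38..40  m17  (2B, 1-aligned)
40..52  m15  (12B, 1-aligned)
52..54  m16  (2B, 1-aligned)
54..58  b  (4B, 1-aligned)
58..60  c  (2B, 1-aligned)
sizeof = 60, alignof = 1
array of 9: 9 × 60 = 540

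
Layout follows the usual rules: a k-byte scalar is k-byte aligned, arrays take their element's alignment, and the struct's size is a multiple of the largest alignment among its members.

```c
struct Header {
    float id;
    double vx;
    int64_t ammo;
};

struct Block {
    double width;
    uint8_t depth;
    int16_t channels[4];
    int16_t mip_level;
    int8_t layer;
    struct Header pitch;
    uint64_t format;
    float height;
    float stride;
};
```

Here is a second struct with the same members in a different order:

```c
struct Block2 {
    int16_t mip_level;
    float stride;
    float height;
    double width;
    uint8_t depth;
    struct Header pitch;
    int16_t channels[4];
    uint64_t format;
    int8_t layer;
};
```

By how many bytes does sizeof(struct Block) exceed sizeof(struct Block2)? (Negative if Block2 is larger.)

Header: id at 0 (size 4, align 4) → ends 4; pad 4 to align 8 for vx; vx at 8 (size 8, align 8) → ends 16; ammo at 16 (size 8, align 8) → ends 24; total 24 bytes, alignment 8
width at 0 (size 8, align 8) → ends 8
depth at 8 (size 1, align 1) → ends 9
pad 1 to align 2 for channels
channels at 10 (size 8, align 2) → ends 18
mip_level at 18 (size 2, align 2) → ends 20
layer at 20 (size 1, align 1) → ends 21
pad 3 to align 8 for pitch
pitch at 24 (size 24, align 8) → ends 48
format at 48 (size 8, align 8) → ends 56
height at 56 (size 4, align 4) → ends 60
stride at 60 (size 4, align 4) → ends 64
total 64 bytes, alignment 8
— Block2 —
mip_level at 0 (size 2, align 2) → ends 2
pad 2 to align 4 for stride
stride at 4 (size 4, align 4) → ends 8
height at 8 (size 4, align 4) → ends 12
pad 4 to align 8 for width
width at 16 (size 8, align 8) → ends 24
depth at 24 (size 1, align 1) → ends 25
pad 7 to align 8 for pitch
pitch at 32 (size 24, align 8) → ends 56
channels at 56 (size 8, align 2) → ends 64
format at 64 (size 8, align 8) → ends 72
layer at 72 (size 1, align 1) → ends 73
tail pad 7 to reach multiple of 8
total 80 bytes, alignment 8
64 − 80 = -16

-16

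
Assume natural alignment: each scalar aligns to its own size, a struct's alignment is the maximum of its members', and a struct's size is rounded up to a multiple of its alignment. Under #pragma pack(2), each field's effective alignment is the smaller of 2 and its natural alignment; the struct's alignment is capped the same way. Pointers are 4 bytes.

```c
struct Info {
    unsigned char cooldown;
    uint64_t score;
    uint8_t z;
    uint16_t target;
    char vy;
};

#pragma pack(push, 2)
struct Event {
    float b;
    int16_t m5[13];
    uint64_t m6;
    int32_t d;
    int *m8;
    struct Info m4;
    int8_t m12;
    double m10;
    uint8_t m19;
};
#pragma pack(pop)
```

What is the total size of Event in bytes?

Info: @0: cooldown [1B, align 1] → 1; +7 pad (align 8); @8: score [8B, align 8] → 16; @16: z [1B, align 1] → 17; +1 pad (align 2); @18: target [2B, align 2] → 20; @20: vy [1B, align 1] → 21; +3 tail pad (align 8); size 24, align 8
@0: b [4B, align 2] → 4
@4: m5 [26B, align 2] → 30
@30: m6 [8B, align 2] → 38
@38: d [4B, align 2] → 42
@42: m8 [4B, align 2] → 46
@46: m4 [24B, align 2] → 70
@70: m12 [1B, align 1] → 71
+1 pad (align 2)
@72: m10 [8B, align 2] → 80
@80: m19 [1B, align 1] → 81
+1 tail pad (align 2)
size 82, align 2

82 bytes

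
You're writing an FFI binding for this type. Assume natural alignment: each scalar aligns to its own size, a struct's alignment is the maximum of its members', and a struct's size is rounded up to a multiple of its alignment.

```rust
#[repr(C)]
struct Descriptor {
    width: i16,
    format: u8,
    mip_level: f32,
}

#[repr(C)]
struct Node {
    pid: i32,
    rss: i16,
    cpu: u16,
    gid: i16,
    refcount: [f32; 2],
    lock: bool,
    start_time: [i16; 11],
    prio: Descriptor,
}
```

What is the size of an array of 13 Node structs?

676

Descriptor: width at 0 (size 2, align 2) → ends 2; format at 2 (size 1, align 1) → ends 3; pad 1 to align 4 for mip_level; mip_level at 4 (size 4, align 4) → ends 8; total 8 bytes, alignment 4
pid at 0 (size 4, align 4) → ends 4
rss at 4 (size 2, align 2) → ends 6
cpu at 6 (size 2, align 2) → ends 8
gid at 8 (size 2, align 2) → ends 10
pad 2 to align 4 for refcount
refcount at 12 (size 8, align 4) → ends 20
lock at 20 (size 1, align 1) → ends 21
pad 1 to align 2 for start_time
start_time at 22 (size 22, align 2) → ends 44
prio at 44 (size 8, align 4) → ends 52
total 52 bytes, alignment 4
array of 13: 13 × 52 = 676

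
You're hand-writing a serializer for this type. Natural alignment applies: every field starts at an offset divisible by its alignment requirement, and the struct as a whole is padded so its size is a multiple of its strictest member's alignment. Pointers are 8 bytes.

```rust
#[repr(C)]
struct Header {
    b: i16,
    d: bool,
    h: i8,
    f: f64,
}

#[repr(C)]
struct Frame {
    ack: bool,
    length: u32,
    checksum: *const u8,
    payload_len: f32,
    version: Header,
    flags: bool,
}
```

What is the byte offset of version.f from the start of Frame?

Header: @0: b [2B, align 2] → 2; @2: d [1B, align 1] → 3; @3: h [1B, align 1] → 4; +4 pad (align 8); @8: f [8B, align 8] → 16; size 16, align 8
@0: ack [1B, align 1] → 1
+3 pad (align 4)
@4: length [4B, align 4] → 8
@8: checksum [8B, align 8] → 16
@16: payload_len [4B, align 4] → 20
+4 pad (align 8)
@24: version [16B, align 8] → 40
within Header: f at 8
24 + 8 = 32

32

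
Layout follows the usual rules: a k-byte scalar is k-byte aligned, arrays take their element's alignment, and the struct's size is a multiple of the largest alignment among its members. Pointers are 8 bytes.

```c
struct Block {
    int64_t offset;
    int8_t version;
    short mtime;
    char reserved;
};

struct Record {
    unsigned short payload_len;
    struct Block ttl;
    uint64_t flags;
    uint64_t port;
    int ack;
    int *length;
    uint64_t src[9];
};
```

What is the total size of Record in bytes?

Block: offset at 0 (size 8, align 8) → ends 8; version at 8 (size 1, align 1) → ends 9; pad 1 to align 2 for mtime; mtime at 10 (size 2, align 2) → ends 12; reserved at 12 (size 1, align 1) → ends 13; tail pad 3 to reach multiple of 8; total 16 bytes, alignment 8
payload_len at 0 (size 2, align 2) → ends 2
pad 6 to align 8 for ttl
ttl at 8 (size 16, align 8) → ends 24
flags at 24 (size 8, align 8) → ends 32
port at 32 (size 8, align 8) → ends 40
ack at 40 (size 4, align 4) → ends 44
pad 4 to align 8 for length
length at 48 (size 8, align 8) → ends 56
src at 56 (size 72, align 8) → ends 128
total 128 bytes, alignment 8

128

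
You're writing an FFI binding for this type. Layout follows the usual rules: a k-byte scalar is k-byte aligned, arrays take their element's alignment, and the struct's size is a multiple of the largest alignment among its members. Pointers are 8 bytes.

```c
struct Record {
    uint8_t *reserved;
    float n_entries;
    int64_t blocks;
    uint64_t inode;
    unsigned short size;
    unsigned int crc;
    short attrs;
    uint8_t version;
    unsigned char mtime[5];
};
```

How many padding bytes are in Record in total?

6

reserved at 0 (size 8, align 8) → ends 8
n_entries at 8 (size 4, align 4) → ends 12
pad 4 to align 8 for blocks
blocks at 16 (size 8, align 8) → ends 24
inode at 24 (size 8, align 8) → ends 32
size at 32 (size 2, align 2) → ends 34
pad 2 to align 4 for crc
crc at 36 (size 4, align 4) → ends 40
attrs at 40 (size 2, align 2) → ends 42
version at 42 (size 1, align 1) → ends 43
mtime at 43 (size 5, align 1) → ends 48
total 48 bytes, alignment 8
data bytes 42, size 48 → padding 6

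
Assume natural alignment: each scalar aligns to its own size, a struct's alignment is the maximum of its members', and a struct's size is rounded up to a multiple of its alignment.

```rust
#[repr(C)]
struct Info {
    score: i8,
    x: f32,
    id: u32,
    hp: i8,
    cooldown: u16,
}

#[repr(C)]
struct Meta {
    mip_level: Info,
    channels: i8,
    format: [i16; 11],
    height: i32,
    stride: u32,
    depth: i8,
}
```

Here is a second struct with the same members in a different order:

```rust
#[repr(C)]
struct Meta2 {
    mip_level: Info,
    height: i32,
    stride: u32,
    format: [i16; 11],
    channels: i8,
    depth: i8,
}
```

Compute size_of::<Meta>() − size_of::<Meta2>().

Info: score at 0 (size 1, align 1) → ends 1; pad 3 to align 4 for x; x at 4 (size 4, align 4) → ends 8; id at 8 (size 4, align 4) → ends 12; hp at 12 (size 1, align 1) → ends 13; pad 1 to align 2 for cooldown; cooldown at 14 (size 2, align 2) → ends 16; total 16 bytes, alignment 4
mip_level at 0 (size 16, align 4) → ends 16
channels at 16 (size 1, align 1) → ends 17
pad 1 to align 2 for format
format at 18 (size 22, align 2) → ends 40
height at 40 (size 4, align 4) → ends 44
stride at 44 (size 4, align 4) → ends 48
depth at 48 (size 1, align 1) → ends 49
tail pad 3 to reach multiple of 4
total 52 bytes, alignment 4
— Meta2 —
mip_level at 0 (size 16, align 4) → ends 16
height at 16 (size 4, align 4) → ends 20
stride at 20 (size 4, align 4) → ends 24
format at 24 (size 22, align 2) → ends 46
channels at 46 (size 1, align 1) → ends 47
depth at 47 (size 1, align 1) → ends 48
total 48 bytes, alignment 4
52 − 48 = 4

4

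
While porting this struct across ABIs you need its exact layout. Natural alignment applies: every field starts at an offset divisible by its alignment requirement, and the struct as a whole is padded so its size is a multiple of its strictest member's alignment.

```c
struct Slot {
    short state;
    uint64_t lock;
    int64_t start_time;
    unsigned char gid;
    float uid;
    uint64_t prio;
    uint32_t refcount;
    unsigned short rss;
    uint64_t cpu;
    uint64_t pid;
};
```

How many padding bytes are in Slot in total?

@0: state [2B, align 2] → 2
+6 pad (align 8)
@8: lock [8B, align 8] → 16
@16: start_time [8B, align 8] → 24
@24: gid [1B, align 1] → 25
+3 pad (align 4)
@28: uid [4B, align 4] → 32
@32: prio [8B, align 8] → 40
@40: refcount [4B, align 4] → 44
@44: rss [2B, align 2] → 46
+2 pad (align 8)
@48: cpu [8B, align 8] → 56
@56: pid [8B, align 8] → 64
size 64, align 8
data bytes 53, size 64 → padding 11

11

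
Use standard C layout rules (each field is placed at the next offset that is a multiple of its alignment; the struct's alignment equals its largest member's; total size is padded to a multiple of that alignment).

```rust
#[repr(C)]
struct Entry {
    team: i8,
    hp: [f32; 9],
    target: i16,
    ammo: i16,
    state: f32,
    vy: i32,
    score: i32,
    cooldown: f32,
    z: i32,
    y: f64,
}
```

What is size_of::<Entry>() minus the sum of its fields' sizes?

team at 0 (size 1, align 1) → ends 1
pad 3 to align 4 for hp
hp at 4 (size 36, align 4) → ends 40
target at 40 (size 2, align 2) → ends 42
ammo at 42 (size 2, align 2) → ends 44
state at 44 (size 4, align 4) → ends 48
vy at 48 (size 4, align 4) → ends 52
score at 52 (size 4, align 4) → ends 56
cooldown at 56 (size 4, align 4) → ends 60
z at 60 (size 4, align 4) → ends 64
y at 64 (size 8, align 8) → ends 72
total 72 bytes, alignment 8
data bytes 69, size 72 → padding 3

3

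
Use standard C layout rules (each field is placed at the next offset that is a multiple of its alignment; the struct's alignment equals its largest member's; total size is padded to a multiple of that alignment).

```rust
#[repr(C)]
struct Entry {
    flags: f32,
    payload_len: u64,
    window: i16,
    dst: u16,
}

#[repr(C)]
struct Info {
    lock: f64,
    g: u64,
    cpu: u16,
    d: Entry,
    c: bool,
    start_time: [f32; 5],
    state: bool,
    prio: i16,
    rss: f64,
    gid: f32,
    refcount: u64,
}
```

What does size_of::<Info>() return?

104

Entry: @0: flags [4B, align 4] → 4; +4 pad (align 8); @8: payload_len [8B, align 8] → 16; @16: window [2B, align 2] → 18; @18: dst [2B, align 2] → 20; +4 tail pad (align 8); size 24, align 8
@0: lock [8B, align 8] → 8
@8: g [8B, align 8] → 16
@16: cpu [2B, align 2] → 18
+6 pad (align 8)
@24: d [24B, align 8] → 48
@48: c [1B, align 1] → 49
+3 pad (align 4)
@52: start_time [20B, align 4] → 72
@72: state [1B, align 1] → 73
+1 pad (align 2)
@74: prio [2B, align 2] → 76
+4 pad (align 8)
@80: rss [8B, align 8] → 88
@88: gid [4B, align 4] → 92
+4 pad (align 8)
@96: refcount [8B, align 8] → 104
size 104, align 8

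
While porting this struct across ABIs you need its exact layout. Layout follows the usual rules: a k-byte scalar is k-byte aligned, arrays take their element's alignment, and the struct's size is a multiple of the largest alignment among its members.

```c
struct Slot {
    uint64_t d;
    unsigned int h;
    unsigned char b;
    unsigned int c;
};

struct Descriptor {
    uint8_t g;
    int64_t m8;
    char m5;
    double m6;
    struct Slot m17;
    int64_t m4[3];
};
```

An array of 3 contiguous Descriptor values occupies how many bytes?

240

Slot: d at 0 (size 8, align 8) → ends 8; h at 8 (size 4, align 4) → ends 12; b at 12 (size 1, align 1) → ends 13; pad 3 to align 4 for c; c at 16 (size 4, align 4) → ends 20; tail pad 4 to reach multiple of 8; total 24 bytes, alignment 8
g at 0 (size 1, align 1) → ends 1
pad 7 to align 8 for m8
m8 at 8 (size 8, align 8) → ends 16
m5 at 16 (size 1, align 1) → ends 17
pad 7 to align 8 for m6
m6 at 24 (size 8, align 8) → ends 32
m17 at 32 (size 24, align 8) → ends 56
m4 at 56 (size 24, align 8) → ends 80
total 80 bytes, alignment 8
array of 3: 3 × 80 = 240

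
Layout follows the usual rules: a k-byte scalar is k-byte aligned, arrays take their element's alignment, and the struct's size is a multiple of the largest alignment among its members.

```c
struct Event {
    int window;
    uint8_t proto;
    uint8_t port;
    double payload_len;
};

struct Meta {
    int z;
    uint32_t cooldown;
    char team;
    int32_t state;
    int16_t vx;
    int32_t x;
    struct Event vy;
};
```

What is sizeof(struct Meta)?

40

Event: window at 0 (size 4, align 4) → ends 4; proto at 4 (size 1, align 1) → ends 5; port at 5 (size 1, align 1) → ends 6; pad 2 to align 8 for payload_len; payload_len at 8 (size 8, align 8) → ends 16; total 16 bytes, alignment 8
z at 0 (size 4, align 4) → ends 4
cooldown at 4 (size 4, align 4) → ends 8
team at 8 (size 1, align 1) → ends 9
pad 3 to align 4 for state
state at 12 (size 4, align 4) → ends 16
vx at 16 (size 2, align 2) → ends 18
pad 2 to align 4 for x
x at 20 (size 4, align 4) → ends 24
vy at 24 (size 16, align 8) → ends 40
total 40 bytes, alignment 8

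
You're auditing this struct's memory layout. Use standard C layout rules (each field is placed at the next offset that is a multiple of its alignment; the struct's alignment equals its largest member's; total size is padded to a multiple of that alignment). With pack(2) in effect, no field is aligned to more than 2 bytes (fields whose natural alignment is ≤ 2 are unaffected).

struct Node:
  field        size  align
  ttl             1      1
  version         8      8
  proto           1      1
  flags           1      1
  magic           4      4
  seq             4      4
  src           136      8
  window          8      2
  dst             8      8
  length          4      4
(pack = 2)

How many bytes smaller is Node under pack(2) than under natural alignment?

16

natural layout:
  @0: ttl [1B, align 1] → 1
  +7 pad (align 8)
  @8: version [8B, align 8] → 16
  @16: proto [1B, align 1] → 17
  @17: flags [1B, align 1] → 18
  +2 pad (align 4)
  @20: magic [4B, align 4] → 24
  @24: seq [4B, align 4] → 28
  +4 pad (align 8)
  @32: src [136B, align 8] → 168
  @168: window [8B, align 2] → 176
  @176: dst [8B, align 8] → 184
  @184: length [4B, align 4] → 188
  +4 tail pad (align 8)
  size 192, align 8
packed(2) layout:
  @0: ttl [1B, align 1] → 1
  +1 pad (align 2)
  @2: version [8B, align 2] → 10
  @10: proto [1B, align 1] → 11
  @11: flags [1B, align 1] → 12
  @12: magic [4B, align 2] → 16
  @16: seq [4B, align 2] → 20
  @20: src [136B, align 2] → 156
  @156: window [8B, align 2] → 164
  @164: dst [8B, align 2] → 172
  @172: length [4B, align 2] → 176
  size 176, align 2
192 − 176 = 16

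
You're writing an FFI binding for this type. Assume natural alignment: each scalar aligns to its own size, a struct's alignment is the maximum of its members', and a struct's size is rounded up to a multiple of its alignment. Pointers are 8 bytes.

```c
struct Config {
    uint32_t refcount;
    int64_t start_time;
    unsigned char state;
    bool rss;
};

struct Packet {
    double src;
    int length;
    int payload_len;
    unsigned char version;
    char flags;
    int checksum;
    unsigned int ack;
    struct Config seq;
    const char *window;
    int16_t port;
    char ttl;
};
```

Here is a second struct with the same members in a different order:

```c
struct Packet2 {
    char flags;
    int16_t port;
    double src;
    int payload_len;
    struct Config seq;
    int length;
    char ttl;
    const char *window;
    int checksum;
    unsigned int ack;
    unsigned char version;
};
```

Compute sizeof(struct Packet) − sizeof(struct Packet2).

-8

Config: 0..4  refcount  (4B, 4-aligned); 4..8  -- padding (4B); 8..16  start_time  (8B, 8-aligned); 16..17  state  (1B, 1-aligned); 17..18  rss  (1B, 1-aligned); 18..24  -- tail padding (6B); sizeof = 24, alignof = 8
0..8  src  (8B, 8-aligned)
8..12  length  (4B, 4-aligned)
12..16  payload_len  (4B, 4-aligned)
16..17  version  (1B, 1-aligned)
17..18  flags  (1B, 1-aligned)
18..20  -- padding (2B)
20..24  checksum  (4B, 4-aligned)
24..28  ack  (4B, 4-aligned)
28..32  -- padding (4B)
32..56  seq  (24B, 8-aligned)
56..64  window  (8B, 8-aligned)
64..66  port  (2B, 2-aligned)
66..67  ttl  (1B, 1-aligned)
67..72  -- tail padding (5B)
sizeof = 72, alignof = 8
— Packet2 —
0..1  flags  (1B, 1-aligned)
1..2  -- padding (1B)
2..4  port  (2B, 2-aligned)
4..8  -- padding (4B)
8..16  src  (8B, 8-aligned)
16..20  payload_len  (4B, 4-aligned)
20..24  -- padding (4B)
24..48  seq  (24B, 8-aligned)
48..52  length  (4B, 4-aligned)
52..53  ttl  (1B, 1-aligned)
53..56  -- padding (3B)
56..64  window  (8B, 8-aligned)
64..68  checksum  (4B, 4-aligned)
68..72  ack  (4B, 4-aligned)
72..73  version  (1B, 1-aligned)
73..80  -- tail padding (7B)
sizeof = 80, alignof = 8
72 − 80 = -8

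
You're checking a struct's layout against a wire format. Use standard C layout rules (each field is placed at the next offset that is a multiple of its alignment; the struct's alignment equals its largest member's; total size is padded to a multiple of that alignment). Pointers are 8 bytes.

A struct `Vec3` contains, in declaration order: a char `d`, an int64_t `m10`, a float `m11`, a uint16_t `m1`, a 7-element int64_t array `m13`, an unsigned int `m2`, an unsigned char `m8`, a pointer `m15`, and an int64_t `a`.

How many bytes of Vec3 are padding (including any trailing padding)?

12

0..1  d  (1B, 1-aligned)
1..8  -- padding (7B)
8..16  m10  (8B, 8-aligned)
16..20  m11  (4B, 4-aligned)
20..22  m1  (2B, 2-aligned)
22..24  -- padding (2B)
24..80  m13  (56B, 8-aligned)
80..84  m2  (4B, 4-aligned)
84..85  m8  (1B, 1-aligned)
85..88  -- padding (3B)
88..96  m15  (8B, 8-aligned)
96..104  a  (8B, 8-aligned)
sizeof = 104, alignof = 8
data bytes 92, size 104 → padding 12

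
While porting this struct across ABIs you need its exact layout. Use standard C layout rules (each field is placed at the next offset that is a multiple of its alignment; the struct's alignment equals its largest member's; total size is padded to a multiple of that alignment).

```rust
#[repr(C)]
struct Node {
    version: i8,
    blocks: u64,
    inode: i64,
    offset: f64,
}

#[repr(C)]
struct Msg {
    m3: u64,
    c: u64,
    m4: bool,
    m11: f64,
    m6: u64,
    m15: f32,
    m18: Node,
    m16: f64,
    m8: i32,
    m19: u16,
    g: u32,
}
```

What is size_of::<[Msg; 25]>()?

Node: 0..1  version  (1B, 1-aligned); 1..8  -- padding (7B); 8..16  blocks  (8B, 8-aligned); 16..24  inode  (8B, 8-aligned); 24..32  offset  (8B, 8-aligned); sizeof = 32, alignof = 8
0..8  m3  (8B, 8-aligned)
8..16  c  (8B, 8-aligned)
16..17  m4  (1B, 1-aligned)
17..24  -- padding (7B)
24..32  m11  (8B, 8-aligned)
32..40  m6  (8B, 8-aligned)
40..44  m15  (4B, 4-aligned)
44..48  -- padding (4B)
48..80  m18  (32B, 8-aligned)
80..88  m16  (8B, 8-aligned)
88..92  m8  (4B, 4-aligned)
92..94  m19  (2B, 2-aligned)
94..96  -- padding (2B)
96..100  g  (4B, 4-aligned)
100..104  -- tail padding (4B)
sizeof = 104, alignof = 8
array of 25: 25 × 104 = 2600

2600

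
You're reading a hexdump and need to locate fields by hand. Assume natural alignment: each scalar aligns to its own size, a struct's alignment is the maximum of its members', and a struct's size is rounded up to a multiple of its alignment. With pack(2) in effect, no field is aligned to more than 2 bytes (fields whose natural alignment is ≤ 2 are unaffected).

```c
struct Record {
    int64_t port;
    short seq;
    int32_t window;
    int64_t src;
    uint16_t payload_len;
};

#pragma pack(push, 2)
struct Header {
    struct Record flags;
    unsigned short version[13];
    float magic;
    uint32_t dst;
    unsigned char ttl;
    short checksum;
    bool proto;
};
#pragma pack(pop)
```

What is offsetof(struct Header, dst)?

62

Record: @0: port [8B, align 8] → 8; @8: seq [2B, align 2] → 10; +2 pad (align 4); @12: window [4B, align 4] → 16; @16: src [8B, align 8] → 24; @24: payload_len [2B, align 2] → 26; +6 tail pad (align 8); size 32, align 8
@0: flags [32B, align 2] → 32
@32: version [26B, align 2] → 58
@58: magic [4B, align 2] → 62
@62: dst [4B, align 2] → 66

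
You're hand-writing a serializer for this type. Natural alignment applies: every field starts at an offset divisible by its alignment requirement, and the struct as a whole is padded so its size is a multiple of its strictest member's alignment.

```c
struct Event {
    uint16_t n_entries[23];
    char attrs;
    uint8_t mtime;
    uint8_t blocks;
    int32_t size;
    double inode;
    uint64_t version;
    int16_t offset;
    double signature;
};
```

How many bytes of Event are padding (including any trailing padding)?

9

0..46  n_entries  (46B, 2-aligned)
46..47  attrs  (1B, 1-aligned)
47..48  mtime  (1B, 1-aligned)
48..49  blocks  (1B, 1-aligned)
49..52  -- padding (3B)
52..56  size  (4B, 4-aligned)
56..64  inode  (8B, 8-aligned)
64..72  version  (8B, 8-aligned)
72..74  offset  (2B, 2-aligned)
74..80  -- padding (6B)
80..88  signature  (8B, 8-aligned)
sizeof = 88, alignof = 8
data bytes 79, size 88 → padding 9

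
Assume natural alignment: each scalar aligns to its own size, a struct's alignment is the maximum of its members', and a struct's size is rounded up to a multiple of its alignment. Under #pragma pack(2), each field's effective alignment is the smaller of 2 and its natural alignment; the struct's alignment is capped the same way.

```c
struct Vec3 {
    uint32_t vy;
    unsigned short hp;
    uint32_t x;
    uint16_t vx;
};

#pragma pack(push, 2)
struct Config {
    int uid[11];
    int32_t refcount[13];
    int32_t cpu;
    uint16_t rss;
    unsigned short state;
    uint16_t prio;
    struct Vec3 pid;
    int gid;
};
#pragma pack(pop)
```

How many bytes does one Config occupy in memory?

Vec3: @0: vy [4B, align 4] → 4; @4: hp [2B, align 2] → 6; +2 pad (align 4); @8: x [4B, align 4] → 12; @12: vx [2B, align 2] → 14; +2 tail pad (align 4); size 16, align 4
@0: uid [44B, align 2] → 44
@44: refcount [52B, align 2] → 96
@96: cpu [4B, align 2] → 100
@100: rss [2B, align 2] → 102
@102: state [2B, align 2] → 104
@104: prio [2B, align 2] → 106
@106: pid [16B, align 2] → 122
@122: gid [4B, align 2] → 126
size 126, align 2

126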